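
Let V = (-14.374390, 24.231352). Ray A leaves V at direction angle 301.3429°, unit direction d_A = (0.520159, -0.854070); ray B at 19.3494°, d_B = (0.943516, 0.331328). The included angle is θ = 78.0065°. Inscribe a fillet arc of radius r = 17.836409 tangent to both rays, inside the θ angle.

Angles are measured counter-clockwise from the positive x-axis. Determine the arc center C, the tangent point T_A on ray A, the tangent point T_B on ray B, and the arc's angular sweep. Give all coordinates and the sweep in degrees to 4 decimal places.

bisector direction at 340.3461° = (0.941742,-0.336337)
center distance |VC| = r/sin(θ/2) = 17.836409/sin(39.0033°) = 28.340349
C = V + |VC|·bis = (12.3149,14.6994)
T_A = V + ((C−V)·d_A)·d_A = V + 22.0236·d_A = (-2.9186,5.4217)
T_B = V + ((C−V)·d_B)·d_B = V + 22.0236·d_B = (6.4052,31.5284)
sweep = 180° − θ = 101.9935°

center=(12.3149,14.6994) T_A=(-2.9186,5.4217) T_B=(6.4052,31.5284) sweep=101.9935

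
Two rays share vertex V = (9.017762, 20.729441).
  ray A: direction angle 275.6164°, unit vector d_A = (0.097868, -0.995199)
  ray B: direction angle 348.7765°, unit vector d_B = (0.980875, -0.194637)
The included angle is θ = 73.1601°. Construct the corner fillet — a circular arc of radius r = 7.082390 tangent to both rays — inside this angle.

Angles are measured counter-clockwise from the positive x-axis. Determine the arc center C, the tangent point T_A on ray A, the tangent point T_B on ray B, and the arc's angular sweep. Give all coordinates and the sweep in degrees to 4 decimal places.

center=(17.0001,11.9250) T_A=(9.9518,11.2319) T_B=(18.3786,18.8719) sweep=106.8399

bisector direction at 312.1965° = (0.671675,-0.740846)
center distance |VC| = r/sin(θ/2) = 7.082390/sin(36.5800°) = 11.884295
C = V + |VC|·bis = (17.0001,11.9250)
T_A = V + ((C−V)·d_A)·d_A = V + 9.5434·d_A = (9.9518,11.2319)
T_B = V + ((C−V)·d_B)·d_B = V + 9.5434·d_B = (18.3786,18.8719)
sweep = 180° − θ = 106.8399°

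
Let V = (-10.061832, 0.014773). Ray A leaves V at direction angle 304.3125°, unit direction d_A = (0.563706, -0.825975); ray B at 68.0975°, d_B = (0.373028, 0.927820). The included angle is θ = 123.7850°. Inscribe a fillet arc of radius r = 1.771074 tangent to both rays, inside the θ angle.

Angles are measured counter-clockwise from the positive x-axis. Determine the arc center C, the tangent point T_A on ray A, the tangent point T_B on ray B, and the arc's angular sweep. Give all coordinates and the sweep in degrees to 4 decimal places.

bisector direction at 6.2050° = (0.994142,0.108086)
center distance |VC| = r/sin(θ/2) = 1.771074/sin(61.8925°) = 2.007872
C = V + |VC|·bis = (-8.0657,0.2318)
T_A = V + ((C−V)·d_A)·d_A = V + 0.9460·d_A = (-9.5286,-0.7666)
T_B = V + ((C−V)·d_B)·d_B = V + 0.9460·d_B = (-9.7090,0.8925)
sweep = 180° − θ = 56.2150°

center=(-8.0657,0.2318) T_A=(-9.5286,-0.7666) T_B=(-9.7090,0.8925) sweep=56.2150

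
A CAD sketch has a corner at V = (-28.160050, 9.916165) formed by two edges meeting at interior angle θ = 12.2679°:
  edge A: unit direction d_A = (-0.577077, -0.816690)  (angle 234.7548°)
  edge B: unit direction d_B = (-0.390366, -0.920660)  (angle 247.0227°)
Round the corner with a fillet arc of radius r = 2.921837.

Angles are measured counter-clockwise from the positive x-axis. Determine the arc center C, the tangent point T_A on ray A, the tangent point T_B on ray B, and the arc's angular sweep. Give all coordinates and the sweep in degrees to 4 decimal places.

center=(-41.4633,-13.9740) T_A=(-43.8495,-12.2879) T_B=(-38.7733,-15.1146) sweep=167.7321

bisector direction at 240.8888° = (-0.486507,-0.873677)
center distance |VC| = r/sin(θ/2) = 2.921837/sin(6.1339°) = 27.344394
C = V + |VC|·bis = (-41.4633,-13.9740)
T_A = V + ((C−V)·d_A)·d_A = V + 27.1878·d_A = (-43.8495,-12.2879)
T_B = V + ((C−V)·d_B)·d_B = V + 27.1878·d_B = (-38.7733,-15.1146)
sweep = 180° − θ = 167.7321°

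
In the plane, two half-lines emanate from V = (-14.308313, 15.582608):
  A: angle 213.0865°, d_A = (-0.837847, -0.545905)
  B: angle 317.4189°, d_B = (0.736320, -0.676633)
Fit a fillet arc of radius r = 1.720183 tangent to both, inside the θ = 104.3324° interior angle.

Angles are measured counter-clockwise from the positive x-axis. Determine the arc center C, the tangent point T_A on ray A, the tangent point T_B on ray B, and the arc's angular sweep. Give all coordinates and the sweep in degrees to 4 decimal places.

bisector direction at 265.2527° = (-0.082761,-0.996569)
center distance |VC| = r/sin(θ/2) = 1.720183/sin(52.1662°) = 2.178017
C = V + |VC|·bis = (-14.4886,13.4121)
T_A = V + ((C−V)·d_A)·d_A = V + 1.3359·d_A = (-15.4276,14.8533)
T_B = V + ((C−V)·d_B)·d_B = V + 1.3359·d_B = (-13.3246,14.6787)
sweep = 180° − θ = 75.6676°

center=(-14.4886,13.4121) T_A=(-15.4276,14.8533) T_B=(-13.3246,14.6787) sweep=75.6676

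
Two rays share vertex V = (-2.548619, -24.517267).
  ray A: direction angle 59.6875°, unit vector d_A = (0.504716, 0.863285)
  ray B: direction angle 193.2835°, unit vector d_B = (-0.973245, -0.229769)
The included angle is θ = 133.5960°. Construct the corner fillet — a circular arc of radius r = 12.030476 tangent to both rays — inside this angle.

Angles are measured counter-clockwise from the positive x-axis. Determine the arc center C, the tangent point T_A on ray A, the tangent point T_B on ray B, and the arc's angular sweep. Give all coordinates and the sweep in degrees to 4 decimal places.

center=(-10.3317,-13.9935) T_A=(0.0541,-20.0655) T_B=(-7.5674,-25.7021) sweep=46.4040

bisector direction at 126.4855° = (-0.594619,0.804007)
center distance |VC| = r/sin(θ/2) = 12.030476/sin(66.7980°) = 13.089102
C = V + |VC|·bis = (-10.3317,-13.9935)
T_A = V + ((C−V)·d_A)·d_A = V + 5.1568·d_A = (0.0541,-20.0655)
T_B = V + ((C−V)·d_B)·d_B = V + 5.1568·d_B = (-7.5674,-25.7021)
sweep = 180° − θ = 46.4040°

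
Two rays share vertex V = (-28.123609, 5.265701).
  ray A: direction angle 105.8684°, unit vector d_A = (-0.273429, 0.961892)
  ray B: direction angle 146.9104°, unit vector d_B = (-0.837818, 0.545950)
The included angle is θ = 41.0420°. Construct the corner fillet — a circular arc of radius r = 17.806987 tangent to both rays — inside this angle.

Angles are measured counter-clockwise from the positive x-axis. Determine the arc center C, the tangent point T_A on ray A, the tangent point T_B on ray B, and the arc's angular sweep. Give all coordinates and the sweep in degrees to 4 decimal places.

bisector direction at 126.3894° = (-0.593270,0.805004)
center distance |VC| = r/sin(θ/2) = 17.806987/sin(20.5210°) = 50.797185
C = V + |VC|·bis = (-58.2601,46.1576)
T_A = V + ((C−V)·d_A)·d_A = V + 47.5738·d_A = (-41.1317,51.0266)
T_B = V + ((C−V)·d_B)·d_B = V + 47.5738·d_B = (-67.9818,31.2386)
sweep = 180° − θ = 138.9580°

center=(-58.2601,46.1576) T_A=(-41.1317,51.0266) T_B=(-67.9818,31.2386) sweep=138.9580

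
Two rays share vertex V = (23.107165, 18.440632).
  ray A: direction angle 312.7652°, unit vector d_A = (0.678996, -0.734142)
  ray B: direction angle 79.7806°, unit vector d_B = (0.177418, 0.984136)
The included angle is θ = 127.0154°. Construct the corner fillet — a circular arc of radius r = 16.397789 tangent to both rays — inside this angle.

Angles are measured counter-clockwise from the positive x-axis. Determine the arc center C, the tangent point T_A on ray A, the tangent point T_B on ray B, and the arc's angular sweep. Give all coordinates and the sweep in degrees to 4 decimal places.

bisector direction at 16.2729° = (0.959938,0.280213)
center distance |VC| = r/sin(θ/2) = 16.397789/sin(63.5077°) = 18.321668
C = V + |VC|·bis = (40.6948,23.5746)
T_A = V + ((C−V)·d_A)·d_A = V + 8.1729·d_A = (28.6565,12.4406)
T_B = V + ((C−V)·d_B)·d_B = V + 8.1729·d_B = (24.5572,26.4839)
sweep = 180° − θ = 52.9846°

center=(40.6948,23.5746) T_A=(28.6565,12.4406) T_B=(24.5572,26.4839) sweep=52.9846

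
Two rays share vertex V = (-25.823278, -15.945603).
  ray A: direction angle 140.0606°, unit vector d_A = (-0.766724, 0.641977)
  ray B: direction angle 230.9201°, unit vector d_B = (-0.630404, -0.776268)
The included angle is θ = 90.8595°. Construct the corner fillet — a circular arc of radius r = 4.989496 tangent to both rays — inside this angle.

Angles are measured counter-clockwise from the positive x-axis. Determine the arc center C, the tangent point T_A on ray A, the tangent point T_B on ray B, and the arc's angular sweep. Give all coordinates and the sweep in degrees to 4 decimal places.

bisector direction at 185.4904° = (-0.995412,-0.095678)
center distance |VC| = r/sin(θ/2) = 4.989496/sin(45.4297°) = 7.003877
C = V + |VC|·bis = (-32.7950,-16.6157)
T_A = V + ((C−V)·d_A)·d_A = V + 4.9152·d_A = (-29.5919,-12.7902)
T_B = V + ((C−V)·d_B)·d_B = V + 4.9152·d_B = (-28.9218,-19.7611)
sweep = 180° − θ = 89.1405°

center=(-32.7950,-16.6157) T_A=(-29.5919,-12.7902) T_B=(-28.9218,-19.7611) sweep=89.1405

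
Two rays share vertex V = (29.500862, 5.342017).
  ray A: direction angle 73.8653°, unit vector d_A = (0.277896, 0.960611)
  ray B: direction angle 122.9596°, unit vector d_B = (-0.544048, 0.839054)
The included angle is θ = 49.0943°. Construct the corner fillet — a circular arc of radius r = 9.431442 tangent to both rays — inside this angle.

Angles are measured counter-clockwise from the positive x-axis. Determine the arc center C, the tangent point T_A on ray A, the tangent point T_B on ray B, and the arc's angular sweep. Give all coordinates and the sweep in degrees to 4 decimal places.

center=(26.1796,27.7999) T_A=(35.2395,25.1790) T_B=(18.2661,22.6688) sweep=130.9057

bisector direction at 98.4125° = (-0.146298,0.989241)
center distance |VC| = r/sin(θ/2) = 9.431442/sin(24.5471°) = 22.702191
C = V + |VC|·bis = (26.1796,27.7999)
T_A = V + ((C−V)·d_A)·d_A = V + 20.6504·d_A = (35.2395,25.1790)
T_B = V + ((C−V)·d_B)·d_B = V + 20.6504·d_B = (18.2661,22.6688)
sweep = 180° − θ = 130.9057°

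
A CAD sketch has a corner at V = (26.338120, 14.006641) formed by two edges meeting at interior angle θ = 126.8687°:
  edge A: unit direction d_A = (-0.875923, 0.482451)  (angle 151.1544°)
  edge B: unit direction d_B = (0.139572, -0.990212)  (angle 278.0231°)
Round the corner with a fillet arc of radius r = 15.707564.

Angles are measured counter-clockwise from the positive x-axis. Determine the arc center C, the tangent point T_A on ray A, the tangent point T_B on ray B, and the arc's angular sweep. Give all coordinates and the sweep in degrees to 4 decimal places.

bisector direction at 214.5888° = (-0.823248,-0.567682)
center distance |VC| = r/sin(θ/2) = 15.707564/sin(63.4344°) = 17.561682
C = V + |VC|·bis = (11.8805,4.0372)
T_A = V + ((C−V)·d_A)·d_A = V + 7.8540·d_A = (19.4586,17.7958)
T_B = V + ((C−V)·d_B)·d_B = V + 7.8540·d_B = (27.4343,6.2295)
sweep = 180° − θ = 53.1313°

center=(11.8805,4.0372) T_A=(19.4586,17.7958) T_B=(27.4343,6.2295) sweep=53.1313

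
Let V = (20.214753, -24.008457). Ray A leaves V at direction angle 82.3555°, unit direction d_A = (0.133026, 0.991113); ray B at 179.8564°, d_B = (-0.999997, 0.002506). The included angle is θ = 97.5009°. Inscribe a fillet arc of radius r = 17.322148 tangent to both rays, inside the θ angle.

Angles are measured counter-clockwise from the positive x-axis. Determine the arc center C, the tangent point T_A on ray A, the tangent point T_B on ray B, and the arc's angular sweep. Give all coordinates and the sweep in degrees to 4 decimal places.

bisector direction at 131.1060° = (-0.657453,0.753495)
center distance |VC| = r/sin(θ/2) = 17.322148/sin(48.7505°) = 23.039521
C = V + |VC|·bis = (5.0673,-6.6483)
T_A = V + ((C−V)·d_A)·d_A = V + 15.1909·d_A = (22.2355,-8.9526)
T_B = V + ((C−V)·d_B)·d_B = V + 15.1909·d_B = (5.0239,-23.9704)
sweep = 180° − θ = 82.4991°

center=(5.0673,-6.6483) T_A=(22.2355,-8.9526) T_B=(5.0239,-23.9704) sweep=82.4991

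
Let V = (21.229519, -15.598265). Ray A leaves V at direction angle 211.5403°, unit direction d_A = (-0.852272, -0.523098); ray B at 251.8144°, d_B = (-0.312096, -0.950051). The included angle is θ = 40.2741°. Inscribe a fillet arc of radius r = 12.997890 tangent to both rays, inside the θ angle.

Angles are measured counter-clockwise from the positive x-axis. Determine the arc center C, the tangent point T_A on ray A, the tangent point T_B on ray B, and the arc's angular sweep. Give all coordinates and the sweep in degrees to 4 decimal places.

center=(-2.1821,-45.2185) T_A=(-8.9813,-34.1407) T_B=(10.1665,-49.2750) sweep=139.7259

bisector direction at 231.6773° = (-0.620089,-0.784531)
center distance |VC| = r/sin(θ/2) = 12.997890/sin(20.1370°) = 37.755273
C = V + |VC|·bis = (-2.1821,-45.2185)
T_A = V + ((C−V)·d_A)·d_A = V + 35.4474·d_A = (-8.9813,-34.1407)
T_B = V + ((C−V)·d_B)·d_B = V + 35.4474·d_B = (10.1665,-49.2750)
sweep = 180° − θ = 139.7259°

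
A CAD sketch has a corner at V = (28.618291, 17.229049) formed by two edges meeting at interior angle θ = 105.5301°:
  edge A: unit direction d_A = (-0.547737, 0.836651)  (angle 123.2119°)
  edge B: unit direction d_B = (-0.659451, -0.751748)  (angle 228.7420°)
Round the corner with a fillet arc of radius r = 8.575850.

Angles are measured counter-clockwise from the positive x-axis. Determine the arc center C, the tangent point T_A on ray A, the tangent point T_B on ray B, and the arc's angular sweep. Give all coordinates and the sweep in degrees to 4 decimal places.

center=(17.8733,17.9848) T_A=(25.0483,22.6821) T_B=(24.3202,12.3294) sweep=74.4699

bisector direction at 175.9769° = (-0.997536,0.070158)
center distance |VC| = r/sin(θ/2) = 8.575850/sin(52.7651°) = 10.771503
C = V + |VC|·bis = (17.8733,17.9848)
T_A = V + ((C−V)·d_A)·d_A = V + 6.5177·d_A = (25.0483,22.6821)
T_B = V + ((C−V)·d_B)·d_B = V + 6.5177·d_B = (24.3202,12.3294)
sweep = 180° − θ = 74.4699°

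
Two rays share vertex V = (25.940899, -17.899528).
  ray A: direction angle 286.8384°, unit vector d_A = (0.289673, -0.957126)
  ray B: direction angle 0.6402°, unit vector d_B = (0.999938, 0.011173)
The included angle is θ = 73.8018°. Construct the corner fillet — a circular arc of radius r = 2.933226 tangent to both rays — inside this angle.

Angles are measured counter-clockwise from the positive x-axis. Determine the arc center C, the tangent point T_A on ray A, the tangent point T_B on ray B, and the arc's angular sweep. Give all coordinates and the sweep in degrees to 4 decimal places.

bisector direction at 323.7393° = (0.806334,-0.591460)
center distance |VC| = r/sin(θ/2) = 2.933226/sin(36.9009°) = 4.885186
C = V + |VC|·bis = (29.8800,-20.7889)
T_A = V + ((C−V)·d_A)·d_A = V + 3.9066·d_A = (27.0725,-21.6386)
T_B = V + ((C−V)·d_B)·d_B = V + 3.9066·d_B = (29.8472,-17.8559)
sweep = 180° − θ = 106.1982°

center=(29.8800,-20.7889) T_A=(27.0725,-21.6386) T_B=(29.8472,-17.8559) sweep=106.1982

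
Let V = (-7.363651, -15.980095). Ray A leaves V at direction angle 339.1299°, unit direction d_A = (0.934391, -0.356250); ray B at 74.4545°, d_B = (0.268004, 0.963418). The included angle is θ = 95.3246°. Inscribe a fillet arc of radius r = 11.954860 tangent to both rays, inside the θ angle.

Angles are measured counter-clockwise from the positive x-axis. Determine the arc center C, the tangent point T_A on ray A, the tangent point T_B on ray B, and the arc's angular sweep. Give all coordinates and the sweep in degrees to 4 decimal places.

center=(7.0731,-8.6900) T_A=(2.8142,-19.8605) T_B=(-4.4444,-5.4861) sweep=84.6754

bisector direction at 26.7922° = (0.892647,0.450756)
center distance |VC| = r/sin(θ/2) = 11.954860/sin(47.6623°) = 16.172961
C = V + |VC|·bis = (7.0731,-8.6900)
T_A = V + ((C−V)·d_A)·d_A = V + 10.8925·d_A = (2.8142,-19.8605)
T_B = V + ((C−V)·d_B)·d_B = V + 10.8925·d_B = (-4.4444,-5.4861)
sweep = 180° − θ = 84.6754°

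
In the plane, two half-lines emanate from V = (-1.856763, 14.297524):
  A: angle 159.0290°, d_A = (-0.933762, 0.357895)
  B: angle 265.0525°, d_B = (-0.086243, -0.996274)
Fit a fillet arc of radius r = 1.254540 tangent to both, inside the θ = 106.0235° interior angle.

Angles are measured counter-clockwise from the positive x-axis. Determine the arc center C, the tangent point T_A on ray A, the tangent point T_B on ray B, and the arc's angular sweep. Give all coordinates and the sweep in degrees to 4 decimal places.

bisector direction at 212.0408° = (-0.847671,-0.530522)
center distance |VC| = r/sin(θ/2) = 1.254540/sin(53.0117°) = 1.570612
C = V + |VC|·bis = (-3.1881,13.4643)
T_A = V + ((C−V)·d_A)·d_A = V + 0.9450·d_A = (-2.7391,14.6357)
T_B = V + ((C−V)·d_B)·d_B = V + 0.9450·d_B = (-1.9383,13.3561)
sweep = 180° − θ = 73.9765°

center=(-3.1881,13.4643) T_A=(-2.7391,14.6357) T_B=(-1.9383,13.3561) sweep=73.9765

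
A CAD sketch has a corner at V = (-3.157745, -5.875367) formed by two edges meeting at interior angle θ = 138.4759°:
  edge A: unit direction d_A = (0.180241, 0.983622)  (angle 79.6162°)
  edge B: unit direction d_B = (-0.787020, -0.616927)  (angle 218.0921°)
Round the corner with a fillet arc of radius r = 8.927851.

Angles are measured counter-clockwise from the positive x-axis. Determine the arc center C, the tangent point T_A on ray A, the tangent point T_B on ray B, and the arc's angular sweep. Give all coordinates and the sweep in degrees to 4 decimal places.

center=(-11.3293,-0.9370) T_A=(-2.5477,-2.5462) T_B=(-5.8215,-7.9634) sweep=41.5241

bisector direction at 148.8542° = (-0.855853,0.517218)
center distance |VC| = r/sin(θ/2) = 8.927851/sin(69.2379°) = 9.547884
C = V + |VC|·bis = (-11.3293,-0.9370)
T_A = V + ((C−V)·d_A)·d_A = V + 3.3846·d_A = (-2.5477,-2.5462)
T_B = V + ((C−V)·d_B)·d_B = V + 3.3846·d_B = (-5.8215,-7.9634)
sweep = 180° − θ = 41.5241°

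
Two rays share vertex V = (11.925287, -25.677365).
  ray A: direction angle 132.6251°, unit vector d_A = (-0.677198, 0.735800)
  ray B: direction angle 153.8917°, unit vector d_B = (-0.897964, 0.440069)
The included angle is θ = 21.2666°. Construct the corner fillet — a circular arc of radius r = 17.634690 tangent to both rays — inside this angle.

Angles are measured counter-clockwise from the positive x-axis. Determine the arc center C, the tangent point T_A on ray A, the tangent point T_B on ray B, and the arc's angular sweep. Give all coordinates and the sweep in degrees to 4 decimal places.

center=(-64.6583,31.4929) T_A=(-51.6827,43.4350) T_B=(-72.4188,15.6575) sweep=158.7334

bisector direction at 143.2584° = (-0.801342,0.598207)
center distance |VC| = r/sin(θ/2) = 17.634690/sin(10.6333°) = 95.569271
C = V + |VC|·bis = (-64.6583,31.4929)
T_A = V + ((C−V)·d_A)·d_A = V + 93.9282·d_A = (-51.6827,43.4350)
T_B = V + ((C−V)·d_B)·d_B = V + 93.9282·d_B = (-72.4188,15.6575)
sweep = 180° − θ = 158.7334°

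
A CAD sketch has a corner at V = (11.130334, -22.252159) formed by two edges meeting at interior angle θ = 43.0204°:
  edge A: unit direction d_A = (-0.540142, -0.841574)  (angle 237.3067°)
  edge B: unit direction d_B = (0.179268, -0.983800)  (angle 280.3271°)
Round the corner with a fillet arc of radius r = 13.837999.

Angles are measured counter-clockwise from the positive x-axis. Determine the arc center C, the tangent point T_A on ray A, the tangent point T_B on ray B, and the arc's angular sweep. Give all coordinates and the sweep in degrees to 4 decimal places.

bisector direction at 258.8169° = (-0.193945,-0.981012)
center distance |VC| = r/sin(θ/2) = 13.837999/sin(21.5102°) = 37.739978
C = V + |VC|·bis = (3.8109,-59.2755)
T_A = V + ((C−V)·d_A)·d_A = V + 35.1115·d_A = (-7.8348,-51.8011)
T_B = V + ((C−V)·d_B)·d_B = V + 35.1115·d_B = (17.4247,-56.7948)
sweep = 180° − θ = 136.9796°

center=(3.8109,-59.2755) T_A=(-7.8348,-51.8011) T_B=(17.4247,-56.7948) sweep=136.9796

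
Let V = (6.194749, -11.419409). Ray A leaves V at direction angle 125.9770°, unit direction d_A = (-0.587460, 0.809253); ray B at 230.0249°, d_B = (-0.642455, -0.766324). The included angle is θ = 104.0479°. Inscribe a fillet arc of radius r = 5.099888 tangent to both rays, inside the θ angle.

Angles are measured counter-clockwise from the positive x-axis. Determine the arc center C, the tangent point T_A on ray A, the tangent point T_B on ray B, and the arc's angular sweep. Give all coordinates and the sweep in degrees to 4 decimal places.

center=(-0.2711,-11.1937) T_A=(3.8560,-8.1977) T_B=(3.6371,-14.4702) sweep=75.9521

bisector direction at 178.0009° = (-0.999391,0.034883)
center distance |VC| = r/sin(θ/2) = 5.099888/sin(52.0239°) = 6.469738
C = V + |VC|·bis = (-0.2711,-11.1937)
T_A = V + ((C−V)·d_A)·d_A = V + 3.9810·d_A = (3.8560,-8.1977)
T_B = V + ((C−V)·d_B)·d_B = V + 3.9810·d_B = (3.6371,-14.4702)
sweep = 180° − θ = 75.9521°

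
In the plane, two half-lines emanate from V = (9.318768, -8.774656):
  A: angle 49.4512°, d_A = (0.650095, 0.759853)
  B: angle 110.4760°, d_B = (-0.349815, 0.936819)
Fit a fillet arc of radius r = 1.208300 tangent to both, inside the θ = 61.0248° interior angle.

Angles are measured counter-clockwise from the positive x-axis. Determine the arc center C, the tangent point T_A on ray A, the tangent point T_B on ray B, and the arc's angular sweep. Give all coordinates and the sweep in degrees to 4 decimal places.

center=(9.7335,-6.4312) T_A=(10.6516,-7.2168) T_B=(8.6016,-6.8539) sweep=118.9752

bisector direction at 79.9636° = (0.174274,0.984697)
center distance |VC| = r/sin(θ/2) = 1.208300/sin(30.5124°) = 2.379832
C = V + |VC|·bis = (9.7335,-6.4312)
T_A = V + ((C−V)·d_A)·d_A = V + 2.0503·d_A = (10.6516,-7.2168)
T_B = V + ((C−V)·d_B)·d_B = V + 2.0503·d_B = (8.6016,-6.8539)
sweep = 180° − θ = 118.9752°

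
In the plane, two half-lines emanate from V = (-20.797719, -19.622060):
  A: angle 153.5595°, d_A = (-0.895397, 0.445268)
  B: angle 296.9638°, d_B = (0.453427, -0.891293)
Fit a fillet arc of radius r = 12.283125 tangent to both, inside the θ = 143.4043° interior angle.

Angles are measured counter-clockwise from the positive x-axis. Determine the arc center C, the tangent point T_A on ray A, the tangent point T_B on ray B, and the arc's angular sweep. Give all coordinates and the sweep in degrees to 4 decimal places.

bisector direction at 225.2617° = (-0.703870,-0.710329)
center distance |VC| = r/sin(θ/2) = 12.283125/sin(71.7022°) = 12.937269
C = V + |VC|·bis = (-29.9039,-28.8118)
T_A = V + ((C−V)·d_A)·d_A = V + 4.0617·d_A = (-24.4346,-17.8135)
T_B = V + ((C−V)·d_B)·d_B = V + 4.0617·d_B = (-18.9560,-23.2423)
sweep = 180° − θ = 36.5957°

center=(-29.9039,-28.8118) T_A=(-24.4346,-17.8135) T_B=(-18.9560,-23.2423) sweep=36.5957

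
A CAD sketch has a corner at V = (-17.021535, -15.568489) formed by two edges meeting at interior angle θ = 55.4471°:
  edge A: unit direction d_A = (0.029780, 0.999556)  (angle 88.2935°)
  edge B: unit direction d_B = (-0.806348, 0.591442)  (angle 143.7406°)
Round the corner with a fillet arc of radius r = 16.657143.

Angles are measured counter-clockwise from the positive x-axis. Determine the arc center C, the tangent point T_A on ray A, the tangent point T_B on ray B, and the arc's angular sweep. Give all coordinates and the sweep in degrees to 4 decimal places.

bisector direction at 116.0170° = (-0.438639,0.898664)
center distance |VC| = r/sin(θ/2) = 16.657143/sin(27.7235°) = 35.805956
C = V + |VC|·bis = (-32.7274,16.6090)
T_A = V + ((C−V)·d_A)·d_A = V + 31.6955·d_A = (-16.0777,16.1130)
T_B = V + ((C−V)·d_B)·d_B = V + 31.6955·d_B = (-42.5791,3.1776)
sweep = 180° − θ = 124.5529°

center=(-32.7274,16.6090) T_A=(-16.0777,16.1130) T_B=(-42.5791,3.1776) sweep=124.5529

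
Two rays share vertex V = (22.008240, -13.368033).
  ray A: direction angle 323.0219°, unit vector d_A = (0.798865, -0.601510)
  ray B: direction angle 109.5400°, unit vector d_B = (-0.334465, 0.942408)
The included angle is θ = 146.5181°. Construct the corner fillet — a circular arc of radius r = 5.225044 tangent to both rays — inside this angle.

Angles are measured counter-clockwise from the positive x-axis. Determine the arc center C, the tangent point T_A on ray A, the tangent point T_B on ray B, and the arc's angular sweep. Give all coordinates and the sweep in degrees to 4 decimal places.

center=(26.4067,-10.1393) T_A=(23.2638,-14.3134) T_B=(21.4826,-11.8869) sweep=33.4819

bisector direction at 36.2810° = (0.806125,0.591745)
center distance |VC| = r/sin(θ/2) = 5.225044/sin(73.2591°) = 5.456299
C = V + |VC|·bis = (26.4067,-10.1393)
T_A = V + ((C−V)·d_A)·d_A = V + 1.5717·d_A = (23.2638,-14.3134)
T_B = V + ((C−V)·d_B)·d_B = V + 1.5717·d_B = (21.4826,-11.8869)
sweep = 180° − θ = 33.4819°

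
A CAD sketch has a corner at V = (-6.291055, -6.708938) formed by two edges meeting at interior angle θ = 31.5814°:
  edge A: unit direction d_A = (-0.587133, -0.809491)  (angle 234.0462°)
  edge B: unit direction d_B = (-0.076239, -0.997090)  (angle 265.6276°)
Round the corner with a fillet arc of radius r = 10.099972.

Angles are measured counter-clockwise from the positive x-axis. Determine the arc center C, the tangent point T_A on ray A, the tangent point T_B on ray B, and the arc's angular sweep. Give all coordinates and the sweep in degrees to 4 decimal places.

center=(-19.0845,-41.5497) T_A=(-27.2603,-35.6196) T_B=(-9.0139,-42.3197) sweep=148.4186

bisector direction at 249.8369° = (-0.344694,-0.938715)
center distance |VC| = r/sin(θ/2) = 10.099972/sin(15.7907°) = 37.115322
C = V + |VC|·bis = (-19.0845,-41.5497)
T_A = V + ((C−V)·d_A)·d_A = V + 35.7147·d_A = (-27.2603,-35.6196)
T_B = V + ((C−V)·d_B)·d_B = V + 35.7147·d_B = (-9.0139,-42.3197)
sweep = 180° − θ = 148.4186°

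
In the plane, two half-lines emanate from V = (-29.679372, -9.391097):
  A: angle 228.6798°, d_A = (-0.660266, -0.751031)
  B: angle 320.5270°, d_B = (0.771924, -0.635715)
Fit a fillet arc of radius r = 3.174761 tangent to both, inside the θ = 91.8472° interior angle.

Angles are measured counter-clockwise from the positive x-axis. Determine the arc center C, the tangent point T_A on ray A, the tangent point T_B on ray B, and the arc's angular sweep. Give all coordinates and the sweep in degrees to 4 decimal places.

bisector direction at 274.6034° = (0.080258,-0.996774)
center distance |VC| = r/sin(θ/2) = 3.174761/sin(45.9236°) = 4.419132
C = V + |VC|·bis = (-29.3247,-13.7960)
T_A = V + ((C−V)·d_A)·d_A = V + 3.0740·d_A = (-31.7090,-11.6998)
T_B = V + ((C−V)·d_B)·d_B = V + 3.0740·d_B = (-27.3065,-11.3453)
sweep = 180° − θ = 88.1528°

center=(-29.3247,-13.7960) T_A=(-31.7090,-11.6998) T_B=(-27.3065,-11.3453) sweep=88.1528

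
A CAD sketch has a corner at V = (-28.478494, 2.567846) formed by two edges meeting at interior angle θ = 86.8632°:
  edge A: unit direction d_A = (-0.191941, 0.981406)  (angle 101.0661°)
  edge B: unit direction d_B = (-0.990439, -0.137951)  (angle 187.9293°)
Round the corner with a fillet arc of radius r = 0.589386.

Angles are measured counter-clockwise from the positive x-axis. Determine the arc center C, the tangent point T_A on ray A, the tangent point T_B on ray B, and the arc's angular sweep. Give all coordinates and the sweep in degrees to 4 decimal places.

center=(-29.1764,3.0657) T_A=(-28.5980,3.1788) T_B=(-29.0951,2.4820) sweep=93.1368

bisector direction at 144.4977° = (-0.814092,0.580736)
center distance |VC| = r/sin(θ/2) = 0.589386/sin(43.4316°) = 0.857304
C = V + |VC|·bis = (-29.1764,3.0657)
T_A = V + ((C−V)·d_A)·d_A = V + 0.6226·d_A = (-28.5980,3.1788)
T_B = V + ((C−V)·d_B)·d_B = V + 0.6226·d_B = (-29.0951,2.4820)
sweep = 180° − θ = 93.1368°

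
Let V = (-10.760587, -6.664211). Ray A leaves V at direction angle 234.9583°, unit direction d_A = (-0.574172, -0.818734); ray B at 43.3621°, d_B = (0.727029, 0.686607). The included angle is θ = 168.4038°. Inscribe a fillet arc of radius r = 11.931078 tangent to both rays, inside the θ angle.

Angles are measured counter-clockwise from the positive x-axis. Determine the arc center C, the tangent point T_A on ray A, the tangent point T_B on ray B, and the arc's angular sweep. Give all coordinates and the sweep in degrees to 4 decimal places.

center=(-1.6878,-14.5066) T_A=(-11.4562,-7.6561) T_B=(-9.8798,-5.8324) sweep=11.5962

bisector direction at 319.1602° = (0.756541,-0.653946)
center distance |VC| = r/sin(θ/2) = 11.931078/sin(84.2019°) = 11.992431
C = V + |VC|·bis = (-1.6878,-14.5066)
T_A = V + ((C−V)·d_A)·d_A = V + 1.2115·d_A = (-11.4562,-7.6561)
T_B = V + ((C−V)·d_B)·d_B = V + 1.2115·d_B = (-9.8798,-5.8324)
sweep = 180° − θ = 11.5962°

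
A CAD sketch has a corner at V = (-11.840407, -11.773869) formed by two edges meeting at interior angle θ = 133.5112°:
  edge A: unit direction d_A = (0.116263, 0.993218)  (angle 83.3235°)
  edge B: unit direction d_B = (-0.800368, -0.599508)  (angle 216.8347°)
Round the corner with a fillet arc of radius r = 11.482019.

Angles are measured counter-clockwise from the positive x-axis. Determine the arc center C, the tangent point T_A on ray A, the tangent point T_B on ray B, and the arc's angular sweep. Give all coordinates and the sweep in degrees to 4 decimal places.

center=(-22.6712,-5.5406) T_A=(-11.2670,-6.8756) T_B=(-15.7876,-14.7305) sweep=46.4888

bisector direction at 150.0791° = (-0.866715,0.498804)
center distance |VC| = r/sin(θ/2) = 11.482019/sin(66.7556°) = 12.496350
C = V + |VC|·bis = (-22.6712,-5.5406)
T_A = V + ((C−V)·d_A)·d_A = V + 4.9317·d_A = (-11.2670,-6.8756)
T_B = V + ((C−V)·d_B)·d_B = V + 4.9317·d_B = (-15.7876,-14.7305)
sweep = 180° − θ = 46.4888°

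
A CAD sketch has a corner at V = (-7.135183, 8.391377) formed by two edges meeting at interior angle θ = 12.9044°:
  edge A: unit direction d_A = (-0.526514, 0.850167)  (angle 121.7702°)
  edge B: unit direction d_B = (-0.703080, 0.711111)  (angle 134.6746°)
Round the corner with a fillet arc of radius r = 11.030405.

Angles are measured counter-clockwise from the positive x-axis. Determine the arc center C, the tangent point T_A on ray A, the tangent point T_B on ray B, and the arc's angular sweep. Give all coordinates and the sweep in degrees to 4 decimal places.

bisector direction at 128.2224° = (-0.618716,0.785615)
center distance |VC| = r/sin(θ/2) = 11.030405/sin(6.4522°) = 98.157746
C = V + |VC|·bis = (-67.8669,85.5056)
T_A = V + ((C−V)·d_A)·d_A = V + 97.5360·d_A = (-58.4892,91.3132)
T_B = V + ((C−V)·d_B)·d_B = V + 97.5360·d_B = (-75.7108,77.7503)
sweep = 180° − θ = 167.0956°

center=(-67.8669,85.5056) T_A=(-58.4892,91.3132) T_B=(-75.7108,77.7503) sweep=167.0956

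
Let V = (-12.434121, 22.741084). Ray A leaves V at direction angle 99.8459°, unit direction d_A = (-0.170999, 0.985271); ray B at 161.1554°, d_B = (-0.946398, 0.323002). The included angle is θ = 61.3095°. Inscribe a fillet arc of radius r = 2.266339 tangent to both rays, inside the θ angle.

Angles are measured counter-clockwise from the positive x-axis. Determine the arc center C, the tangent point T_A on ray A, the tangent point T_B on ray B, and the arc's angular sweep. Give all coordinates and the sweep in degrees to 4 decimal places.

center=(-15.3209,26.1210) T_A=(-13.0880,26.5086) T_B=(-16.0530,23.9762) sweep=118.6905

bisector direction at 130.5007° = (-0.649457,0.760399)
center distance |VC| = r/sin(θ/2) = 2.266339/sin(30.6547°) = 4.444990
C = V + |VC|·bis = (-15.3209,26.1210)
T_A = V + ((C−V)·d_A)·d_A = V + 3.8238·d_A = (-13.0880,26.5086)
T_B = V + ((C−V)·d_B)·d_B = V + 3.8238·d_B = (-16.0530,23.9762)
sweep = 180° − θ = 118.6905°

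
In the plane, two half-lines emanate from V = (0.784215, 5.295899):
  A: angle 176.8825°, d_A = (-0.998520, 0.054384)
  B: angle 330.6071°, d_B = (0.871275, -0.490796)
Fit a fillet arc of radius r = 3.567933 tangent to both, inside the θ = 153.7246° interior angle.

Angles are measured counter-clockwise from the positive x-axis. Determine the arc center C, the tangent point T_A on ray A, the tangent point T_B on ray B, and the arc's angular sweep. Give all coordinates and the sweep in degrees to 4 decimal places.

center=(-0.2413,1.7785) T_A=(-0.0473,5.3412) T_B=(1.5098,4.8872) sweep=26.2754

bisector direction at 253.7448° = (-0.279916,-0.960024)
center distance |VC| = r/sin(θ/2) = 3.567933/sin(76.8623°) = 3.663828
C = V + |VC|·bis = (-0.2413,1.7785)
T_A = V + ((C−V)·d_A)·d_A = V + 0.8328·d_A = (-0.0473,5.3412)
T_B = V + ((C−V)·d_B)·d_B = V + 0.8328·d_B = (1.5098,4.8872)
sweep = 180° − θ = 26.2754°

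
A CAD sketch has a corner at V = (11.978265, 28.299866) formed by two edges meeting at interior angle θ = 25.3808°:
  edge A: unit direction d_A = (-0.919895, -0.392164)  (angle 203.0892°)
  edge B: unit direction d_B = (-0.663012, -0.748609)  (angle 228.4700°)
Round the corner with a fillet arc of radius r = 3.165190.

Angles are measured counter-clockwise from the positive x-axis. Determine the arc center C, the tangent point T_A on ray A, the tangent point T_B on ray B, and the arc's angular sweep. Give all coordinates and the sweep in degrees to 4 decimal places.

bisector direction at 215.7796° = (-0.811272,-0.584669)
center distance |VC| = r/sin(θ/2) = 3.165190/sin(12.6904°) = 14.408004
C = V + |VC|·bis = (0.2895,19.8760)
T_A = V + ((C−V)·d_A)·d_A = V + 14.0560·d_A = (-0.9518,22.7876)
T_B = V + ((C−V)·d_B)·d_B = V + 14.0560·d_B = (2.6589,17.7774)
sweep = 180° − θ = 154.6192°

center=(0.2895,19.8760) T_A=(-0.9518,22.7876) T_B=(2.6589,17.7774) sweep=154.6192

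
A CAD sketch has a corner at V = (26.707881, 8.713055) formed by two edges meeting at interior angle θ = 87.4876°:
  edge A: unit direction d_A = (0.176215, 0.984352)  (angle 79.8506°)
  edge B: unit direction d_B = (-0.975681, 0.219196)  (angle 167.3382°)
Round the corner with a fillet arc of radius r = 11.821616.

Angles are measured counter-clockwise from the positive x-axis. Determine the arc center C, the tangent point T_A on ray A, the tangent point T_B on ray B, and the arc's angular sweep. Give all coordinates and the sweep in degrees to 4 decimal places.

center=(17.2478,22.9546) T_A=(28.8844,20.8715) T_B=(14.6566,11.4205) sweep=92.5124

bisector direction at 123.5944° = (-0.553310,0.832975)
center distance |VC| = r/sin(θ/2) = 11.821616/sin(43.7438°) = 17.097222
C = V + |VC|·bis = (17.2478,22.9546)
T_A = V + ((C−V)·d_A)·d_A = V + 12.3517·d_A = (28.8844,20.8715)
T_B = V + ((C−V)·d_B)·d_B = V + 12.3517·d_B = (14.6566,11.4205)
sweep = 180° − θ = 92.5124°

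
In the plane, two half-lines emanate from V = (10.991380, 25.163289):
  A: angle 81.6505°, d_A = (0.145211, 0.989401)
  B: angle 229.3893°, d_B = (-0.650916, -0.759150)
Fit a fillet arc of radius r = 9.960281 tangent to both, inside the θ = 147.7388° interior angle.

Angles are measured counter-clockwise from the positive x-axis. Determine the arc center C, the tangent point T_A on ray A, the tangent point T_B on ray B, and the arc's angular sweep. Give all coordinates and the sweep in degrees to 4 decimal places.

bisector direction at 155.5199° = (-0.910105,0.414377)
center distance |VC| = r/sin(θ/2) = 9.960281/sin(73.8694°) = 10.368479
C = V + |VC|·bis = (1.5550,29.4597)
T_A = V + ((C−V)·d_A)·d_A = V + 2.8807·d_A = (11.4097,28.0134)
T_B = V + ((C−V)·d_B)·d_B = V + 2.8807·d_B = (9.1163,22.9764)
sweep = 180° − θ = 32.2612°

center=(1.5550,29.4597) T_A=(11.4097,28.0134) T_B=(9.1163,22.9764) sweep=32.2612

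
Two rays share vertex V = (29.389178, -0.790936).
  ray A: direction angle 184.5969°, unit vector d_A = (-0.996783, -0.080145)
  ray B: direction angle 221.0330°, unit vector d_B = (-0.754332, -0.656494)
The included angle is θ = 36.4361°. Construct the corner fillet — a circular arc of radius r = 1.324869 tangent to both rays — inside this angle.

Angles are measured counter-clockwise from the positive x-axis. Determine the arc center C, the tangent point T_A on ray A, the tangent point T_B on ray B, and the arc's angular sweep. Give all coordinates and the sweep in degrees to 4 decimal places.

bisector direction at 202.8150° = (-0.921762,-0.387756)
center distance |VC| = r/sin(θ/2) = 1.324869/sin(18.2181°) = 4.237761
C = V + |VC|·bis = (25.4830,-2.4342)
T_A = V + ((C−V)·d_A)·d_A = V + 4.0253·d_A = (25.3768,-1.1135)
T_B = V + ((C−V)·d_B)·d_B = V + 4.0253·d_B = (26.3527,-3.4335)
sweep = 180° − θ = 143.5639°

center=(25.4830,-2.4342) T_A=(25.3768,-1.1135) T_B=(26.3527,-3.4335) sweep=143.5639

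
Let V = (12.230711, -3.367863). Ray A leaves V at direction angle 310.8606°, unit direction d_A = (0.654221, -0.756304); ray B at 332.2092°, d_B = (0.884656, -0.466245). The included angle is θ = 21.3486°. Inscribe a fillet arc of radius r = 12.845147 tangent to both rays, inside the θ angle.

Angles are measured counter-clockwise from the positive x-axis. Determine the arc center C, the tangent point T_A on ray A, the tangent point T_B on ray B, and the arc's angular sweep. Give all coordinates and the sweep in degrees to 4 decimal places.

bisector direction at 321.5349° = (0.782987,-0.622038)
center distance |VC| = r/sin(θ/2) = 12.845147/sin(10.6743°) = 69.348567
C = V + |VC|·bis = (66.5298,-46.5053)
T_A = V + ((C−V)·d_A)·d_A = V + 68.1486·d_A = (56.8149,-54.9089)
T_B = V + ((C−V)·d_B)·d_B = V + 68.1486·d_B = (72.5187,-35.1418)
sweep = 180° − θ = 158.6514°

center=(66.5298,-46.5053) T_A=(56.8149,-54.9089) T_B=(72.5187,-35.1418) sweep=158.6514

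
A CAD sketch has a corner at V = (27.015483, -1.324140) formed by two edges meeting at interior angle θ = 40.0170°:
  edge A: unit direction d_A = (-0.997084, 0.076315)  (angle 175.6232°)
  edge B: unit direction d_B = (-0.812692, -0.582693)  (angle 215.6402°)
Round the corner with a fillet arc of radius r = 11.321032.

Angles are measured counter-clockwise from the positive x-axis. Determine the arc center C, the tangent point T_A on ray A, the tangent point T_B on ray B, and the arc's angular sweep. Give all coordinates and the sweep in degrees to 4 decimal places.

center=(-4.8477,-10.2395) T_A=(-3.9838,1.0485) T_B=(1.7489,-19.4400) sweep=139.9830

bisector direction at 195.6317° = (-0.963014,-0.269453)
center distance |VC| = r/sin(θ/2) = 11.321032/sin(20.0085°) = 33.086997
C = V + |VC|·bis = (-4.8477,-10.2395)
T_A = V + ((C−V)·d_A)·d_A = V + 31.0899·d_A = (-3.9838,1.0485)
T_B = V + ((C−V)·d_B)·d_B = V + 31.0899·d_B = (1.7489,-19.4400)
sweep = 180° − θ = 139.9830°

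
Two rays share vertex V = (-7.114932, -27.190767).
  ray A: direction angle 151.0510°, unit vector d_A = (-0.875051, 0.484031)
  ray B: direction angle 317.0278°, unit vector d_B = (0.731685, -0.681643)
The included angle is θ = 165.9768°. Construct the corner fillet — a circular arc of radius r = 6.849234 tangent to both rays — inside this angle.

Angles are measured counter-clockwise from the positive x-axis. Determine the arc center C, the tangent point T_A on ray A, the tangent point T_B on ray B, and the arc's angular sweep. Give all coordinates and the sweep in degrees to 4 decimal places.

bisector direction at 234.0394° = (-0.587229,-0.809421)
center distance |VC| = r/sin(θ/2) = 6.849234/sin(82.9884°) = 6.900842
C = V + |VC|·bis = (-11.1673,-32.7765)
T_A = V + ((C−V)·d_A)·d_A = V + 0.8424·d_A = (-7.8521,-26.7830)
T_B = V + ((C−V)·d_B)·d_B = V + 0.8424·d_B = (-6.4986,-27.7650)
sweep = 180° − θ = 14.0232°

center=(-11.1673,-32.7765) T_A=(-7.8521,-26.7830) T_B=(-6.4986,-27.7650) sweep=14.0232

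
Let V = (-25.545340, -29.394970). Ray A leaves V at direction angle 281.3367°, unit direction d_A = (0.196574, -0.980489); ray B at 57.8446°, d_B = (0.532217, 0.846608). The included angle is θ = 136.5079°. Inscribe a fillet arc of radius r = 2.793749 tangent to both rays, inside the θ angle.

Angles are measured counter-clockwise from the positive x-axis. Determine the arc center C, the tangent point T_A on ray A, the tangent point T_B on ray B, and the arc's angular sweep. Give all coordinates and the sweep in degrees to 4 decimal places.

center=(-22.5870,-29.9384) T_A=(-25.3263,-30.4876) T_B=(-24.9523,-28.4515) sweep=43.4921

bisector direction at 349.5907° = (0.983542,-0.180680)
center distance |VC| = r/sin(θ/2) = 2.793749/sin(68.2540°) = 3.007799
C = V + |VC|·bis = (-22.5870,-29.9384)
T_A = V + ((C−V)·d_A)·d_A = V + 1.1144·d_A = (-25.3263,-30.4876)
T_B = V + ((C−V)·d_B)·d_B = V + 1.1144·d_B = (-24.9523,-28.4515)
sweep = 180° − θ = 43.4921°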